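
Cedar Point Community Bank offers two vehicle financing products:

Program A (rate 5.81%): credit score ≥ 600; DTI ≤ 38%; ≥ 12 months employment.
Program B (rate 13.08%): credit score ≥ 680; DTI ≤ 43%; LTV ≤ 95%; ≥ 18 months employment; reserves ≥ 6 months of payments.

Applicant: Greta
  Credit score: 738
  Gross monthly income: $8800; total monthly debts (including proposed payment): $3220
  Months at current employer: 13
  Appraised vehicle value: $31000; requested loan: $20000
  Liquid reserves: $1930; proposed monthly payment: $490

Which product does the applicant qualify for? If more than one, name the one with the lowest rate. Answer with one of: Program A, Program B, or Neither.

Program A

DTI = 3,220/8,800 = 36.6%.
LTV = 20,000/31,000 = 64.5%.
Reserves = 1,930/490 = 3.9 months.
Program A: score 738 ≥ 600; DTI 36.6% ≤ 38%; employment 13 ≥ 12 mo → qualifies.
Program B: score 738 ≥ 680; DTI 36.6% ≤ 43%; LTV 64.5% ≤ 95%; employment 13 < 18 mo; reserves 3.9 < 6 mo → does not qualify.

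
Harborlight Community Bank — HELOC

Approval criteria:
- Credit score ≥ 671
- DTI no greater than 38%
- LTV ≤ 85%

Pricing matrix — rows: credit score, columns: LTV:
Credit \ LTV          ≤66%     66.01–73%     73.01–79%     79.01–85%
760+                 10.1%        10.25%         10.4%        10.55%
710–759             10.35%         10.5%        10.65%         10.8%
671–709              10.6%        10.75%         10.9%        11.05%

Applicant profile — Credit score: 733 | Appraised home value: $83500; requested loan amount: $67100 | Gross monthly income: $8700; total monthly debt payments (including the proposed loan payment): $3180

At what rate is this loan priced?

Credit score 733 ≥ 671; Debt-to-income = 3,180/8,700 = 36.6% — meets 38% limit
Loan-to-value = 67,100/83,500 = 80.4% — pass (85% max)
Row: 733 falls in 710–759. Column: 80.4% falls in 79.01–85%. Rate = 10.8%.

10.8%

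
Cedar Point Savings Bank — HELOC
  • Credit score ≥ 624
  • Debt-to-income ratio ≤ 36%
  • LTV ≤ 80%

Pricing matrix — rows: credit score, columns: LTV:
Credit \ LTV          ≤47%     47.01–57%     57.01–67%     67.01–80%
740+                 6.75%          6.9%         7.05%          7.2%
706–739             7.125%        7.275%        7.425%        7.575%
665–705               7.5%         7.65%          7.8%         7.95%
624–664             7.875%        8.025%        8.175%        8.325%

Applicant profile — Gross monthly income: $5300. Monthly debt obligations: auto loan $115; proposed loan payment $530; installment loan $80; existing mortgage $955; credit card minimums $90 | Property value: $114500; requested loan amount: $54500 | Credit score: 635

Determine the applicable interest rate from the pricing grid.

Credit score 635 ≥ 624; Total monthly debts = (115 + 530 + 80 + 955 + 90) = 1,770. Debt-to-income = 1,770/5,300 = 33.4% — meets 36% limit
LTV: 54,500 ÷ 114,500 = 47.6%, within 80% cap
Row: 635 falls in 624–664. Column: 47.6% falls in 47.01–57%. Rate = 8.025%.

8.025%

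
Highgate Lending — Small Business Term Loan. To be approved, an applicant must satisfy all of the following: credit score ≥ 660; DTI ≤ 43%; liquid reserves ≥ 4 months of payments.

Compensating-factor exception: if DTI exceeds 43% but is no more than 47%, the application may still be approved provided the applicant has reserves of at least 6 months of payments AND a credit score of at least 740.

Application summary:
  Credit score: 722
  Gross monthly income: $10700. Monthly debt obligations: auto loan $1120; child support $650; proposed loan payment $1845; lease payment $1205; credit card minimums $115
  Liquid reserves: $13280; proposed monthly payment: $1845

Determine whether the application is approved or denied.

Credit score 722 ≥ 660 (meets base)
Total debts = (1,120 + 650 + 1,845 + 1,205 + 115) = 4,935. DTI = 4,935/10,700 = 46.1% > 43% — standard DTI limit exceeded.
Reserves: 13,280 ÷ 1,845 = 7.2 months (meets 4-month minimum)
46.1% falls in the override range (43%–47%), so the compensating-factor test applies.
Reserves 7.2 ≥ 6 months; credit score 722 < 740.
Compensating-factor requirement not fully met.

Denied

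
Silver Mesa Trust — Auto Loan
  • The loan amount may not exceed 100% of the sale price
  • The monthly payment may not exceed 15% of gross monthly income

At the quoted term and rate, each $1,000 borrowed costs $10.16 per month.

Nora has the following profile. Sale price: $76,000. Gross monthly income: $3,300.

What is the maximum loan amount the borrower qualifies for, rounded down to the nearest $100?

$48,700

Payment cap: 15% × $3,300 = $495/month.
At $10.16 per $1,000, that supports 495/10.16 × 1,000 ≈ $48,720 → $48,700.
LTV cap: 100% × $76,000 = $76,000 → $76,000.
Binding constraint: payment-to-income.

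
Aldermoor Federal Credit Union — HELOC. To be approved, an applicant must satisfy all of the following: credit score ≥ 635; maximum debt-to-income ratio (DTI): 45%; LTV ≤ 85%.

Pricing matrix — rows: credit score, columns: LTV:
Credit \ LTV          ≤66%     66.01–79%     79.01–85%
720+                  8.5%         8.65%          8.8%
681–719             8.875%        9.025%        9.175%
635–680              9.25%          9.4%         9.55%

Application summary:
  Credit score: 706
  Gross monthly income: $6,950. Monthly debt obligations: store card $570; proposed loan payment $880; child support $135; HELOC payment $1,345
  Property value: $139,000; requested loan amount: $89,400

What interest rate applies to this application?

8.875%

Credit score 706 ≥ 635; Total monthly debts = (570 + 880 + 135 + 1,345) = 2,930. DTI = 2,930/6,950 = 42.2% ≤ 45%
LTV: 89,400 ÷ 139,000 = 64.3%, within 85% cap
Score 706 is in the 681–719 band; LTV 64.3% is in the ≤66% band → 8.875%.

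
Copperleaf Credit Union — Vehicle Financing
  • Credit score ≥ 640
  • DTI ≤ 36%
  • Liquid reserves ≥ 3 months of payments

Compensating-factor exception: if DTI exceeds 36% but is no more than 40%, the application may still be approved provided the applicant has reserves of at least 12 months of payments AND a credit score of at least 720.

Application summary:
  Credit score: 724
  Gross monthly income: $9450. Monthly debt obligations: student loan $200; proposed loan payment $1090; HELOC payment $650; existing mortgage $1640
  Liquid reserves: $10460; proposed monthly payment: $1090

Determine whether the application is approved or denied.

Credit score 724 ≥ 640 (meets base)
Total debts = (200 + 1,090 + 650 + 1,640) = 3,580. DTI: 3,580 ÷ 9,450 = 37.9%, over the 36% base limit.
Reserves = 10,460/1,090 = 9.6 months ≥ 3
DTI 37.9% is within the 36%–40% exception band; checking compensating factors.
Override check — reserves: 9.6 mo (short of 12); score: 724 (ok).
Override conditions not both satisfied; exception does not apply.

Denied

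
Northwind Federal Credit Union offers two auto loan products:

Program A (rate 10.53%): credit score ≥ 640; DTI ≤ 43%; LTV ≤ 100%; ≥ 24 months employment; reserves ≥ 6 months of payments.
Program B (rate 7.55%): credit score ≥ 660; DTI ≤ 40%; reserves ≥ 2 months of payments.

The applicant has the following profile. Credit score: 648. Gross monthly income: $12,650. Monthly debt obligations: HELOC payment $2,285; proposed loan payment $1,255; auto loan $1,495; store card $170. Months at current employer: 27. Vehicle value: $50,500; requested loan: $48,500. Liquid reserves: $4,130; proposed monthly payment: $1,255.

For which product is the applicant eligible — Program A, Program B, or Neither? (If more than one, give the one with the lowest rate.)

Neither

Total debts = (2,285 + 1,255 + 1,495 + 170) = 5,205; DTI = 5,205/12,650 = 41.1%.
LTV = 48,500/50,500 = 96%.
Reserves = 4,130/1,255 = 3.3 months.
Program A: score 648 ≥ 640; DTI 41.1% ≤ 43%; LTV 96% ≤ 100%; employment 27 ≥ 24 mo; reserves 3.3 < 6 mo → does not qualify.
Program B: score 648 < 660; DTI 41.1% > 40%; reserves 3.3 ≥ 2 mo → does not qualify.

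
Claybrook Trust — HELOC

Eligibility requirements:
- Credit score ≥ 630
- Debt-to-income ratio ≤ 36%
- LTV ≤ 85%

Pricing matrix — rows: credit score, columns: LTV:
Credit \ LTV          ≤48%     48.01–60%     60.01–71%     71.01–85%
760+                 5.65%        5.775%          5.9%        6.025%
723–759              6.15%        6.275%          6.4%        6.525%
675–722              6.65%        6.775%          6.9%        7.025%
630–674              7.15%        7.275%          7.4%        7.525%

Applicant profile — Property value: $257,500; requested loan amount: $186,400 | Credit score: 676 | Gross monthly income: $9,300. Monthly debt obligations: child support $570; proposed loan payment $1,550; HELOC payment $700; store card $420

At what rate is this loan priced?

7.025%

Credit score 676 ≥ 630; Total monthly debts = (570 + 1,550 + 700 + 420) = 3,240. DTI: 3,240 ÷ 9,300 = 34.8%, within the 36% cap
Loan-to-value = 186,400/257,500 = 72.4% — pass (85% max)
Credit 676 → row 675–722; LTV 72.4% → column 71.01–85%. Grid cell → 7.025%.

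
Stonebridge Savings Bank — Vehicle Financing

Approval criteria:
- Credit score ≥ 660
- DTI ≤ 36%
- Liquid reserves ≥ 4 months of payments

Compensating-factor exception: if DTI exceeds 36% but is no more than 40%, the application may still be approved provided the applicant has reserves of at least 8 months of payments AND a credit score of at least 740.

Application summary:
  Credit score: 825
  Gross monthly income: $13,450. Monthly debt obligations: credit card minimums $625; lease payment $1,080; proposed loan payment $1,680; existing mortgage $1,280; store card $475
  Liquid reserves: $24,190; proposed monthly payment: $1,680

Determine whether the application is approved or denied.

Credit score 825 ≥ 660 (meets base)
Total debts = (625 + 1,080 + 1,680 + 1,280 + 475) = 5,140. DTI = 5,140/13,450 = 38.2% > 36% — standard DTI limit exceeded.
Reserves: 24,190 ÷ 1,680 = 14.4 months (meets 4-month minimum)
38.2% falls in the override range (36%–40%), so the compensating-factor test applies.
Reserves 14.4 ≥ 8 months; credit score 825 ≥ 740.
Both compensating conditions met → exception applies.

Approved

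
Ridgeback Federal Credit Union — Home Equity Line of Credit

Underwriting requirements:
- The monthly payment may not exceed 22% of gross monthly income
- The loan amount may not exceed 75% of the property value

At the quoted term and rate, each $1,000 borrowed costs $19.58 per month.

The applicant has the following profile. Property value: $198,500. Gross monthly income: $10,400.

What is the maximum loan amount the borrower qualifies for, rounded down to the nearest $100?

$116,800

Payment cap: 22% × $10,400 = $2,288/month.
At $19.58 per $1,000, that supports 2,288/19.58 × 1,000 ≈ $116,853 → $116,800.
LTV cap: 75% × $198,500 = $148,875 → $148,800.
Binding constraint: payment-to-income.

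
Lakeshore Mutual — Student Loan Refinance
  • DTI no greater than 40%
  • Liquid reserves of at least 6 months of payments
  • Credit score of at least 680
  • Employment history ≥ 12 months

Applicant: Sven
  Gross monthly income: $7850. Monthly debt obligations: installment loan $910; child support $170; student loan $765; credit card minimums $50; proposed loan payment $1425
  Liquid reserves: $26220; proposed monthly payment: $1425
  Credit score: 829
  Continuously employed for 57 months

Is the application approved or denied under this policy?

Denied

Total monthly debts = (910 + 170 + 765 + 50 + 1,425) = 3,320. DTI: 3,320 ÷ 7,850 = 42.3%, exceeds the 40% cap
Reserves: 26,220 ÷ 1,425 = 18.4 months (meets 6-month minimum)
Credit score 829 ≥ 680 (meets)
Employment 57 ≥ 12 months
Fails on DTI.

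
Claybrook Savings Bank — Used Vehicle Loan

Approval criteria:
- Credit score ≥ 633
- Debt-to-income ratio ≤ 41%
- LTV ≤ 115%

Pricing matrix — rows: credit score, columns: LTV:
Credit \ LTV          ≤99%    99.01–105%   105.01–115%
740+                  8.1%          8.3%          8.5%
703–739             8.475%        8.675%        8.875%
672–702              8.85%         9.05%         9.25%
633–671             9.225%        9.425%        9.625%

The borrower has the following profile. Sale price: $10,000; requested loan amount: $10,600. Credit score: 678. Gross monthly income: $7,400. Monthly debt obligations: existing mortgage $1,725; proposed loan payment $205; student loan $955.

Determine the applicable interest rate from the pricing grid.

9.25%

Credit score 678 ≥ 633; Total monthly debts = (1,725 + 205 + 955) = 2,885. Debt-to-income = 2,885/7,400 = 39% — meets 41% limit
LTV: 10,600 ÷ 10,000 = 106%, within 115% cap
Credit 678 → row 672–702; LTV 106% → column 105.01–115%. Grid cell → 9.25%.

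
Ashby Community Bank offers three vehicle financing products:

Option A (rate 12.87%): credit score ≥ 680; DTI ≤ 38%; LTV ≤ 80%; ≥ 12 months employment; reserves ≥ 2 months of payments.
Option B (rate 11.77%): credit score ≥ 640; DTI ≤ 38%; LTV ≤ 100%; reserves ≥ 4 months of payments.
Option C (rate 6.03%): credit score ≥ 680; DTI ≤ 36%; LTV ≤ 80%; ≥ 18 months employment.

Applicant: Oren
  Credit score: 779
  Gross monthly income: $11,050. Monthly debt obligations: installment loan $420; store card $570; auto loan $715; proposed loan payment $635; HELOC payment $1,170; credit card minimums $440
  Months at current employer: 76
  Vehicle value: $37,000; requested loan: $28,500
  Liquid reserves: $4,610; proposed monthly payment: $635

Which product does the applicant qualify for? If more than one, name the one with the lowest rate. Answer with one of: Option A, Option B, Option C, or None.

Option C

Total debts = (420 + 570 + 715 + 635 + 1,170 + 440) = 3,950; DTI = 3,950/11,050 = 35.7%.
LTV = 28,500/37,000 = 77%.
Reserves = 4,610/635 = 7.3 months.
Option A: score 779 ≥ 680; DTI 35.7% ≤ 38%; LTV 77% ≤ 80%; employment 76 ≥ 12 mo; reserves 7.3 ≥ 2 mo → qualifies.
Option B: score 779 ≥ 640; DTI 35.7% ≤ 38%; LTV 77% ≤ 100%; reserves 7.3 ≥ 4 mo → qualifies.
Option C: score 779 ≥ 680; DTI 35.7% ≤ 36%; LTV 77% ≤ 80%; employment 76 ≥ 18 mo → qualifies.
Qualifying: Option A, Option B, Option C. Lowest rate is 6.03% → Option C.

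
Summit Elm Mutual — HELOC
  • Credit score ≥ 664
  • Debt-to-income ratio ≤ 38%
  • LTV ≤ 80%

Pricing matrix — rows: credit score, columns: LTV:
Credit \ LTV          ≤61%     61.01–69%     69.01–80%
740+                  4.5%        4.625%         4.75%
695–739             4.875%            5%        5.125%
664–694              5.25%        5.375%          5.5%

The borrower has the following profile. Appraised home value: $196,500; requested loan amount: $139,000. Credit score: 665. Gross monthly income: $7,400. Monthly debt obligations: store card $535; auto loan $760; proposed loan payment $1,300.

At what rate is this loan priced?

Credit score 665 ≥ 664; Total monthly debts = (535 + 760 + 1,300) = 2,595. DTI = 2,595/7,400 = 35.1% ≤ 38%
LTV = 139,000/196,500 = 70.7% ≤ 80%
Credit 665 → row 664–694; LTV 70.7% → column 69.01–80%. Grid cell → 5.5%.

5.5%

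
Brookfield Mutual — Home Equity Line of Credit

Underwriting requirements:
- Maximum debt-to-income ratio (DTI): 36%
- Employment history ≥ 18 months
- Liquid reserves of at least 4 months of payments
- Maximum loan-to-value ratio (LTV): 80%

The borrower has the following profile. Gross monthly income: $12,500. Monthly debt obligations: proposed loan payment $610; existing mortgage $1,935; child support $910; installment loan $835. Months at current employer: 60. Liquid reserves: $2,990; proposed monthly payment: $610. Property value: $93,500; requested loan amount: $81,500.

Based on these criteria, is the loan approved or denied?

Total monthly debts = (610 + 1,935 + 910 + 835) = 4,290. DTI: 4,290 ÷ 12,500 = 34.3%, within the 36% cap
Employment 60 ≥ 18 months
Reserves = 2,990/610 = 4.9 months ≥ 4
Loan-to-value = 81,500/93,500 = 87.2% — fail (80% max)
Fails on LTV.

Denied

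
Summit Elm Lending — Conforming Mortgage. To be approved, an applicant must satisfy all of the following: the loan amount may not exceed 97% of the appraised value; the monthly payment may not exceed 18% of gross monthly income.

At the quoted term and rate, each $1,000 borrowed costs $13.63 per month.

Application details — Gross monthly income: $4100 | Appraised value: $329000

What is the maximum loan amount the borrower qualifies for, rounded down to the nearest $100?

$54,100

Payment cap: 18% × $4,100 = $738/month.
At $13.63 per $1,000, that supports 738/13.63 × 1,000 ≈ $54,145 → $54,100.
LTV cap: 97% × $329,000 = $319,130 → $319,100.
Binding constraint: payment-to-income.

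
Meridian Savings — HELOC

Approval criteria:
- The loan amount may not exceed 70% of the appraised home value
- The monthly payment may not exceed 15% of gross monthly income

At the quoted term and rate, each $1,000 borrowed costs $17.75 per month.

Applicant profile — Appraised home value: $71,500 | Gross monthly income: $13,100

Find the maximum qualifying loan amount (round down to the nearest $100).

Payment cap: 15% × $13,100 = $1,965/month.
At $17.75 per $1,000, that supports 1,965/17.75 × 1,000 ≈ $110,704 → $110,700.
LTV cap: 70% × $71,500 = $50,050 → $50,000.
Binding constraint: loan-to-value.

$50,000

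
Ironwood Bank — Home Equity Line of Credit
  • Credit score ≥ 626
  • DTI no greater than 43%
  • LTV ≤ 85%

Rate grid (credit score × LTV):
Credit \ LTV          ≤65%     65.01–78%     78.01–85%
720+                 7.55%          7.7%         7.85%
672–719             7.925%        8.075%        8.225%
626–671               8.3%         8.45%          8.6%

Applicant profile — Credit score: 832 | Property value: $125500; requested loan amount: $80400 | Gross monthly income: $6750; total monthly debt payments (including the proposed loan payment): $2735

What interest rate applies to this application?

7.55%

Credit score 832 ≥ 626; DTI: 2,735 ÷ 6,750 = 40.5%, within the 43% cap
LTV = 80,400/125,500 = 64.1% ≤ 85%
Row: 832 falls in 720+. Column: 64.1% falls in ≤65%. Rate = 7.55%.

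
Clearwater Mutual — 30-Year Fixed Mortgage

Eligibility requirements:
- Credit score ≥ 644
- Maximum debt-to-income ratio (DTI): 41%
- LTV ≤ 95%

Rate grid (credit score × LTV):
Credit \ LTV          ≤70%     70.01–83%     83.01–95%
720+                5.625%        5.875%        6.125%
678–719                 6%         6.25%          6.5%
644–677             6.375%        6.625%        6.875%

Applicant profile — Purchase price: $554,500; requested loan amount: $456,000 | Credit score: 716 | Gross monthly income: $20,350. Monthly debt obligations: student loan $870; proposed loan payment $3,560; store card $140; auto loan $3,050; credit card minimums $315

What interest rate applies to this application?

Credit score 716 ≥ 644; Total monthly debts = (870 + 3,560 + 140 + 3,050 + 315) = 7,935. DTI = 7,935/20,350 = 39% ≤ 41%
Loan-to-value = 456,000/554,500 = 82.2% — pass (95% max)
Score 716 is in the 678–719 band; LTV 82.2% is in the 70.01–83% band → 6.25%.

6.25%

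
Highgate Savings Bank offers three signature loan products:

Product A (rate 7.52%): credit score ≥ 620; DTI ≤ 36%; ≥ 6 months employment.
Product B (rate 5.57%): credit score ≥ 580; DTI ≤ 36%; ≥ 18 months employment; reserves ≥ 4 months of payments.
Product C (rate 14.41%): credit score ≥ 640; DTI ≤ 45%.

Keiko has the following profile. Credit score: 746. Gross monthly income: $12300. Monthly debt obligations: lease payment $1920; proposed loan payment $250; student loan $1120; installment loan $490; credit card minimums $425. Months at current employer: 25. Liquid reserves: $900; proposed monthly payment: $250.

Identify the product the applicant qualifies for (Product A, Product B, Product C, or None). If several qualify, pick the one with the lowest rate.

Product A

Total debts = (1,920 + 250 + 1,120 + 490 + 425) = 4,205; DTI = 4,205/12,300 = 34.2%.
Reserves = 900/250 = 3.6 months.
Product A: score 746 ≥ 620; DTI 34.2% ≤ 36%; employment 25 ≥ 6 mo → qualifies.
Product B: score 746 ≥ 580; DTI 34.2% ≤ 36%; employment 25 ≥ 18 mo; reserves 3.6 < 4 mo → does not qualify.
Product C: score 746 ≥ 640; DTI 34.2% ≤ 45% → qualifies.
Qualifying: Product A, Product C. Lowest rate is 7.52% → Product A.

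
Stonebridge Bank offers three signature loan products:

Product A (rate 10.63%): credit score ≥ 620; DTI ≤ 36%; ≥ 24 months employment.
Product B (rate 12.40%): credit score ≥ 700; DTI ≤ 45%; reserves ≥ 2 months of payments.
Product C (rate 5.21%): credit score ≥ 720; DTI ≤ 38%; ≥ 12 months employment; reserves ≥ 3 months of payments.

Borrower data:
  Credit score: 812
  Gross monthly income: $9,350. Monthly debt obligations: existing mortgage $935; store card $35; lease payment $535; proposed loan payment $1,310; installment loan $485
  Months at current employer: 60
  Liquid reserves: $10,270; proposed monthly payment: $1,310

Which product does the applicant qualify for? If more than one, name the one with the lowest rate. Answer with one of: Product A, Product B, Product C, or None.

Product C

Total debts = (935 + 35 + 535 + 1,310 + 485) = 3,300; DTI = 3,300/9,350 = 35.3%.
Reserves = 10,270/1,310 = 7.8 months.
Product A: score 812 ≥ 620; DTI 35.3% ≤ 36%; employment 60 ≥ 24 mo → qualifies.
Product B: score 812 ≥ 700; DTI 35.3% ≤ 45%; reserves 7.8 ≥ 2 mo → qualifies.
Product C: score 812 ≥ 720; DTI 35.3% ≤ 38%; employment 60 ≥ 12 mo; reserves 7.8 ≥ 3 mo → qualifies.
Qualifying: Product A, Product B, Product C. Lowest rate is 5.21% → Product C.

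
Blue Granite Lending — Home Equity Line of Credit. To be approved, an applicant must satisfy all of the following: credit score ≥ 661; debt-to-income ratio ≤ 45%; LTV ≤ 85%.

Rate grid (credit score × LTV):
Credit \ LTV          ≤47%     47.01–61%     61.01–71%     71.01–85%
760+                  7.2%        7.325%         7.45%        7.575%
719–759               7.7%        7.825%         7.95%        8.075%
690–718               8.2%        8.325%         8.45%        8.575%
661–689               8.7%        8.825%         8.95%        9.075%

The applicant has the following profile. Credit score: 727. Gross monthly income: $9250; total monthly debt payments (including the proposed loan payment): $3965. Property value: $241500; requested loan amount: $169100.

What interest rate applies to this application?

Credit score 727 ≥ 661; DTI = 3,965/9,250 = 42.9% ≤ 45%
Loan-to-value = 169,100/241,500 = 70% — pass (85% max)
Row: 727 falls in 719–759. Column: 70% falls in 61.01–71%. Rate = 7.95%.

7.95%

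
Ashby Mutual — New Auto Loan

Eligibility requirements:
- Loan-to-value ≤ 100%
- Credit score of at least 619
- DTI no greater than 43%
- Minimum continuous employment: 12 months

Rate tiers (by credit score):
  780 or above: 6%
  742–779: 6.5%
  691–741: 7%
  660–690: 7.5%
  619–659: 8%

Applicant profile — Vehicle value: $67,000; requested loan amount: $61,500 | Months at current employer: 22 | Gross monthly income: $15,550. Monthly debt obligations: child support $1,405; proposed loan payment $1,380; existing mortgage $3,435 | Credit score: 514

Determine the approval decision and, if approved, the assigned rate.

Credit score 514 < 619 (below minimum)
LTV = 61,500/67,000 = 91.8% ≤ 100%
Total monthly debts = (1,405 + 1,380 + 3,435) = 6,220. Debt-to-income = 6,220/15,550 = 40% — meets 43% limit
Employment 22 ≥ 12 months
Not all requirements met → denied.

Denied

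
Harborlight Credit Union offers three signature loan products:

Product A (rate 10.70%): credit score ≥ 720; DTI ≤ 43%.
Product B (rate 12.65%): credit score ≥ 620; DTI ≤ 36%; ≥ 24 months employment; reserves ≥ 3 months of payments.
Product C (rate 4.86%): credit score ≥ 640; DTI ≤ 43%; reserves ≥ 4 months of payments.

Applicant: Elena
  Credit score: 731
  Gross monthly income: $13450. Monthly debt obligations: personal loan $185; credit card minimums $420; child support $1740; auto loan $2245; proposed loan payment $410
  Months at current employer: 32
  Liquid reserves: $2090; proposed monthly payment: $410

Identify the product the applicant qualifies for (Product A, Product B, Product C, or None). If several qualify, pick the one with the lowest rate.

Product C

Total debts = (185 + 420 + 1,740 + 2,245 + 410) = 5,000; DTI = 5,000/13,450 = 37.2%.
Reserves = 2,090/410 = 5.1 months.
Product A: score 731 ≥ 720; DTI 37.2% ≤ 43% → qualifies.
Product B: score 731 ≥ 620; DTI 37.2% > 36%; employment 32 ≥ 24 mo; reserves 5.1 ≥ 3 mo → does not qualify.
Product C: score 731 ≥ 640; DTI 37.2% ≤ 43%; reserves 5.1 ≥ 4 mo → qualifies.
Qualifying: Product A, Product C. Lowest rate is 4.86% → Product C.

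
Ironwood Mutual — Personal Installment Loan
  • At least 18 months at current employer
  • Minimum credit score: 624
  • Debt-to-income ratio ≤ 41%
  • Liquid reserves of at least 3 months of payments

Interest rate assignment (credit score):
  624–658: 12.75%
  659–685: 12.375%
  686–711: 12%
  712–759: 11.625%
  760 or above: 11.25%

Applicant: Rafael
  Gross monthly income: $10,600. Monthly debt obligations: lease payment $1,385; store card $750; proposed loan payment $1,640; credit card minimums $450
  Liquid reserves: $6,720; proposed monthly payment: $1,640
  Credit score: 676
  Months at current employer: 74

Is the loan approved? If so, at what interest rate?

Credit score 676 ≥ 624 (meets minimum)
Total monthly debts = (1,385 + 750 + 1,640 + 450) = 4,225. DTI = 4,225/10,600 = 39.9% ≤ 41%
Employment 74 ≥ 18 months
Liquid reserves cover 6,720/1,640 = 4.1 months — ≥ 3 required
All requirements met. Score 676 falls in the 659–685 tier → 12.375%.

Approved at 12.375%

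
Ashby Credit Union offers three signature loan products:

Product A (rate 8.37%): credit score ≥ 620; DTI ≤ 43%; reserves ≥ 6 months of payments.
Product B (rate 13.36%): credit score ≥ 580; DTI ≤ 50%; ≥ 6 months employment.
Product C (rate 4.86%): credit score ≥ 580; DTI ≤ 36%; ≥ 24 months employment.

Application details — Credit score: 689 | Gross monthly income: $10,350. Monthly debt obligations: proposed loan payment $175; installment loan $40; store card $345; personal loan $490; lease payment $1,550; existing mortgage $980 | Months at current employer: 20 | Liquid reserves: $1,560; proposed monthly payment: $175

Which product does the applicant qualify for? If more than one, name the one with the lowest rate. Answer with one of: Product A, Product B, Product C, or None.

Product A

Total debts = (175 + 40 + 345 + 490 + 1,550 + 980) = 3,580; DTI = 3,580/10,350 = 34.6%.
Reserves = 1,560/175 = 8.9 months.
Product A: score 689 ≥ 620; DTI 34.6% ≤ 43%; reserves 8.9 ≥ 6 mo → qualifies.
Product B: score 689 ≥ 580; DTI 34.6% ≤ 50%; employment 20 ≥ 6 mo → qualifies.
Product C: score 689 ≥ 580; DTI 34.6% ≤ 36%; employment 20 < 24 mo → does not qualify.
Qualifying: Product A, Product B. Lowest rate is 8.37% → Product A.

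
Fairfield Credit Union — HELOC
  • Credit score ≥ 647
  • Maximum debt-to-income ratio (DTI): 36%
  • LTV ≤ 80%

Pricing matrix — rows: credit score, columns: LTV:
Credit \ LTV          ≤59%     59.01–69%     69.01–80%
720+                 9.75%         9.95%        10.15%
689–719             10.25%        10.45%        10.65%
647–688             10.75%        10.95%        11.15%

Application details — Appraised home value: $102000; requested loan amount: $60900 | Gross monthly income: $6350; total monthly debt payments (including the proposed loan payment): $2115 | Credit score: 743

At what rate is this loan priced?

9.95%

Credit score 743 ≥ 647; DTI = 2,115/6,350 = 33.3% ≤ 36%
LTV: 60,900 ÷ 102,000 = 59.7%, within 80% cap
Credit 743 → row 720+; LTV 59.7% → column 59.01–69%. Grid cell → 9.95%.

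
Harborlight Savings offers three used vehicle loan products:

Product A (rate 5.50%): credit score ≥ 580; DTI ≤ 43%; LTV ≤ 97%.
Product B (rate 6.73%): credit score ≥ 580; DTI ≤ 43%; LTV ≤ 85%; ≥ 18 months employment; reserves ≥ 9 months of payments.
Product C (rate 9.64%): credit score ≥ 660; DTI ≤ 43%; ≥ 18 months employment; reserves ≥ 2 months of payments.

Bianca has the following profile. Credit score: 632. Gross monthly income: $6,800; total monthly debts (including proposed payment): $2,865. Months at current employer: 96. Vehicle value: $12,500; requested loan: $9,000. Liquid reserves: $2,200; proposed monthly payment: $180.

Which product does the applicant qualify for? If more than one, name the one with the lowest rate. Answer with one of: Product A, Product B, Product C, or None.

DTI = 2,865/6,800 = 42.1%.
LTV = 9,000/12,500 = 72%.
Reserves = 2,200/180 = 12.2 months.
Product A: score 632 ≥ 580; DTI 42.1% ≤ 43%; LTV 72% ≤ 97% → qualifies.
Product B: score 632 ≥ 580; DTI 42.1% ≤ 43%; LTV 72% ≤ 85%; employment 96 ≥ 18 mo; reserves 12.2 ≥ 9 mo → qualifies.
Product C: score 632 < 660; DTI 42.1% ≤ 43%; employment 96 ≥ 18 mo; reserves 12.2 ≥ 2 mo → does not qualify.
Qualifying: Product A, Product B. Lowest rate is 5.50% → Product A.

Product A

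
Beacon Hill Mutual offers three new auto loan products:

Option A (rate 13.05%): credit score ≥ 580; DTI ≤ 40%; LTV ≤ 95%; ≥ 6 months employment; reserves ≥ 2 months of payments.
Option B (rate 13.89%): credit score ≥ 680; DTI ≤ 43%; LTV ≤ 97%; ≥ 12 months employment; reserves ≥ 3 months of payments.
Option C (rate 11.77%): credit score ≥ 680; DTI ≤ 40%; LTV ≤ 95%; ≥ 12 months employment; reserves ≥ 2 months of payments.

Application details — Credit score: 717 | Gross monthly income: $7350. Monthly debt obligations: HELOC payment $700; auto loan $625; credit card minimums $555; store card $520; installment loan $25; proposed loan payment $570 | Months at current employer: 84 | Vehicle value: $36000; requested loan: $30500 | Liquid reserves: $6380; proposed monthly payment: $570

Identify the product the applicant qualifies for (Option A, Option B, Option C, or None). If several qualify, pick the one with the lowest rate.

Option B

Total debts = (700 + 625 + 555 + 520 + 25 + 570) = 2,995; DTI = 2,995/7,350 = 40.7%.
LTV = 30,500/36,000 = 84.7%.
Reserves = 6,380/570 = 11.2 months.
Option A: score 717 ≥ 580; DTI 40.7% > 40%; LTV 84.7% ≤ 95%; employment 84 ≥ 6 mo; reserves 11.2 ≥ 2 mo → does not qualify.
Option B: score 717 ≥ 680; DTI 40.7% ≤ 43%; LTV 84.7% ≤ 97%; employment 84 ≥ 12 mo; reserves 11.2 ≥ 3 mo → qualifies.
Option C: score 717 ≥ 680; DTI 40.7% > 40%; LTV 84.7% ≤ 95%; employment 84 ≥ 12 mo; reserves 11.2 ≥ 2 mo → does not qualify.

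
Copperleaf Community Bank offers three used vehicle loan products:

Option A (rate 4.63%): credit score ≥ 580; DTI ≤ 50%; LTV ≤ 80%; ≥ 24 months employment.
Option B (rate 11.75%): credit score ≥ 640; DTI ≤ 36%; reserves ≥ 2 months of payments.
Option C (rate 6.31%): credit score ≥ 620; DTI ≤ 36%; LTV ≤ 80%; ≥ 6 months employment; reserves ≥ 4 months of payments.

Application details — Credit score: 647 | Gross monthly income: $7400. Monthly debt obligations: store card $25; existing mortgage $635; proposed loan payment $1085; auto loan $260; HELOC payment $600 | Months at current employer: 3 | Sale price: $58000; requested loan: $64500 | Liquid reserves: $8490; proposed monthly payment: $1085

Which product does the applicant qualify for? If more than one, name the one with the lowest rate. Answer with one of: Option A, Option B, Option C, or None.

Option B

Total debts = (25 + 635 + 1,085 + 260 + 600) = 2,605; DTI = 2,605/7,400 = 35.2%.
LTV = 64,500/58,000 = 111.2%.
Reserves = 8,490/1,085 = 7.8 months.
Option A: score 647 ≥ 580; DTI 35.2% ≤ 50%; LTV 111.2% > 80%; employment 3 < 24 mo → does not qualify.
Option B: score 647 ≥ 640; DTI 35.2% ≤ 36%; reserves 7.8 ≥ 2 mo → qualifies.
Option C: score 647 ≥ 620; DTI 35.2% ≤ 36%; LTV 111.2% > 80%; employment 3 < 6 mo; reserves 7.8 ≥ 4 mo → does not qualify.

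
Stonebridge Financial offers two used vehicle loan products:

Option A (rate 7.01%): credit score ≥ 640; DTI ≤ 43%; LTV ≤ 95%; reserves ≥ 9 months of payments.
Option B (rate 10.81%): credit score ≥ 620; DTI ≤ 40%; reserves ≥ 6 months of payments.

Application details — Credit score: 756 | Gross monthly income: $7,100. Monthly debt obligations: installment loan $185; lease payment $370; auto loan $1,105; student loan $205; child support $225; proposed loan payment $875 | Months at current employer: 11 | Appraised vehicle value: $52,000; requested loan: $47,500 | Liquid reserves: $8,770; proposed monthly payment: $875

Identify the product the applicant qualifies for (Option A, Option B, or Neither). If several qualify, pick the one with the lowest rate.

Total debts = (185 + 370 + 1,105 + 205 + 225 + 875) = 2,965; DTI = 2,965/7,100 = 41.8%.
LTV = 47,500/52,000 = 91.3%.
Reserves = 8,770/875 = 10.0 months.
Option A: score 756 ≥ 640; DTI 41.8% ≤ 43%; LTV 91.3% ≤ 95%; reserves 10.0 ≥ 9 mo → qualifies.
Option B: score 756 ≥ 620; DTI 41.8% > 40%; reserves 10.0 ≥ 6 mo → does not qualify.

Option A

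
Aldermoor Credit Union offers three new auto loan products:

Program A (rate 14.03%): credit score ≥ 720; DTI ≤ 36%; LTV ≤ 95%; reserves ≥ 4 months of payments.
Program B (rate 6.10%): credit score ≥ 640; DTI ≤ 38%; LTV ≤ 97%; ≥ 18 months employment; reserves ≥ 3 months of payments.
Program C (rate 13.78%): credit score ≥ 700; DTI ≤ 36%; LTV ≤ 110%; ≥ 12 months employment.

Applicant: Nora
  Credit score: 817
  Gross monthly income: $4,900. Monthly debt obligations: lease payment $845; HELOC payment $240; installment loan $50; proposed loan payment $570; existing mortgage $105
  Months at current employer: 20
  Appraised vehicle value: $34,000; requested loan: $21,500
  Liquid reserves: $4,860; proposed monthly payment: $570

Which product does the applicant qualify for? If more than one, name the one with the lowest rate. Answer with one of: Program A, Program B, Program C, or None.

Program B

Total debts = (845 + 240 + 50 + 570 + 105) = 1,810; DTI = 1,810/4,900 = 36.9%.
LTV = 21,500/34,000 = 63.2%.
Reserves = 4,860/570 = 8.5 months.
Program A: score 817 ≥ 720; DTI 36.9% > 36%; LTV 63.2% ≤ 95%; reserves 8.5 ≥ 4 mo → does not qualify.
Program B: score 817 ≥ 640; DTI 36.9% ≤ 38%; LTV 63.2% ≤ 97%; employment 20 ≥ 18 mo; reserves 8.5 ≥ 3 mo → qualifies.
Program C: score 817 ≥ 700; DTI 36.9% > 36%; LTV 63.2% ≤ 110%; employment 20 ≥ 12 mo → does not qualify.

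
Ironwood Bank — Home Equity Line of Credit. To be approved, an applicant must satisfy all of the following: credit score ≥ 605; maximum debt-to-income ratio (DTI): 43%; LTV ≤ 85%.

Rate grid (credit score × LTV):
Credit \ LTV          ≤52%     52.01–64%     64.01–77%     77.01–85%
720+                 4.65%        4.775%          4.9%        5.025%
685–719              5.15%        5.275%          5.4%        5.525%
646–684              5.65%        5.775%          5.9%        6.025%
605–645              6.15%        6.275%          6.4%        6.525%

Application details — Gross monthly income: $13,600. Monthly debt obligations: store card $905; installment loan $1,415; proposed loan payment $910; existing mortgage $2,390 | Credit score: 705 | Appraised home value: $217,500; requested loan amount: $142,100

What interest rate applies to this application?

Credit score 705 ≥ 605; Total monthly debts = (905 + 1,415 + 910 + 2,390) = 5,620. DTI = 5,620/13,600 = 41.3% ≤ 43%
Loan-to-value = 142,100/217,500 = 65.3% — pass (85% max)
Credit 705 → row 685–719; LTV 65.3% → column 64.01–77%. Grid cell → 5.4%.

5.4%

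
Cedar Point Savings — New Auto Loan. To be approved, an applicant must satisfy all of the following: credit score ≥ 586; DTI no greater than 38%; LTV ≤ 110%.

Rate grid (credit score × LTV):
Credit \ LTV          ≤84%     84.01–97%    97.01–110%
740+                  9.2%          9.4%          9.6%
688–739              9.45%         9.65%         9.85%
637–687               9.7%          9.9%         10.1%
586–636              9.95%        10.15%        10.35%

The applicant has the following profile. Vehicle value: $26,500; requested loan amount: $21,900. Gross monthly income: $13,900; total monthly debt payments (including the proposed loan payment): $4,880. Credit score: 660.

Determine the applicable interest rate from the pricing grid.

Credit score 660 ≥ 586; Debt-to-income = 4,880/13,900 = 35.1% — meets 38% limit
Loan-to-value = 21,900/26,500 = 82.6% — pass (110% max)
Score 660 is in the 637–687 band; LTV 82.6% is in the ≤84% band → 9.7%.

9.7%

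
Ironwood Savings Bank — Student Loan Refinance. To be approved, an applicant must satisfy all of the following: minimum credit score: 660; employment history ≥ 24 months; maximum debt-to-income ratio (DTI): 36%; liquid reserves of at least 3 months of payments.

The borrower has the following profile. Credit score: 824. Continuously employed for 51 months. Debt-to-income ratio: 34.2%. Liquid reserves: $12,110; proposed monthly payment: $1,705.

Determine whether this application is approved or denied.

Approved

Credit score 824 ≥ 660 (meets)
Employment 51 ≥ 24 months
DTI 34.2% is within the 36% limit
Reserves: 12,110 ÷ 1,705 = 7.1 months (meets 3-month minimum)
All criteria satisfied.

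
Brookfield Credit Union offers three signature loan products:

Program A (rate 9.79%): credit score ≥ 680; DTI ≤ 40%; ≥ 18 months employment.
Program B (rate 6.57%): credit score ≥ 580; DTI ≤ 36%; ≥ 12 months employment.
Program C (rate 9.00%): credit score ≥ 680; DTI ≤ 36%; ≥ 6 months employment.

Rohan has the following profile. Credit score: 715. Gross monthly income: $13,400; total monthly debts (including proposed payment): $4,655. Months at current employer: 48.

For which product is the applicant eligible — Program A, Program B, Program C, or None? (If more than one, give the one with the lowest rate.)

Program B

DTI = 4,655/13,400 = 34.7%.
Program A: score 715 ≥ 680; DTI 34.7% ≤ 40%; employment 48 ≥ 18 mo → qualifies.
Program B: score 715 ≥ 580; DTI 34.7% ≤ 36%; employment 48 ≥ 12 mo → qualifies.
Program C: score 715 ≥ 680; DTI 34.7% ≤ 36%; employment 48 ≥ 6 mo → qualifies.
Qualifying: Program A, Program B, Program C. Lowest rate is 6.57% → Program B.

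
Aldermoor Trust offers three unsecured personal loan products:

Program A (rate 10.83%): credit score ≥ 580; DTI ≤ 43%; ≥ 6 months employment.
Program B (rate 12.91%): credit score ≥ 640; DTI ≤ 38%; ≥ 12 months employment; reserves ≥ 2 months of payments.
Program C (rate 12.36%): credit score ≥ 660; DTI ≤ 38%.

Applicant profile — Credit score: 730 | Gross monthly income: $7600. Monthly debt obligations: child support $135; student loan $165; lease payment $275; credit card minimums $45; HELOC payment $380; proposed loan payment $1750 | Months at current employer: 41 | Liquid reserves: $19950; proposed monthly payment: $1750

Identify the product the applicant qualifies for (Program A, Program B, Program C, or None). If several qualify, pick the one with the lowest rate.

Program A

Total debts = (135 + 165 + 275 + 45 + 380 + 1,750) = 2,750; DTI = 2,750/7,600 = 36.2%.
Reserves = 19,950/1,750 = 11.4 months.
Program A: score 730 ≥ 580; DTI 36.2% ≤ 43%; employment 41 ≥ 6 mo → qualifies.
Program B: score 730 ≥ 640; DTI 36.2% ≤ 38%; employment 41 ≥ 12 mo; reserves 11.4 ≥ 2 mo → qualifies.
Program C: score 730 ≥ 660; DTI 36.2% ≤ 38% → qualifies.
Qualifying: Program A, Program B, Program C. Lowest rate is 10.83% → Program A.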